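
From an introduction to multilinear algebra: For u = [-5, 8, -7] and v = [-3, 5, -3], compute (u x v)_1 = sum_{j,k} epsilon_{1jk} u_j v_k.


(u x v)_1 = sum_{j,k} epsilon_{1jk} u_j v_k. Only permutations of (1,2,3) contribute; the two non-zero terms are:
eps_{123} u_2 v_3 = 1 * 8 * -3 = -24
eps_{132} u_3 v_2 = -1 * -7 * 5 = 35
(u x v)_1 = 11

11


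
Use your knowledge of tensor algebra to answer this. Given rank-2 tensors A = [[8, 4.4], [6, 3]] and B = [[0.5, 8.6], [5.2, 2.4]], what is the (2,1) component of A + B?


Tensor addition is component-wise: (A + B)_{ij} = A_{ij} + B_{ij}.
A_{21} = 6
B_{21} = 5.2
(A + B)_{21} = 6 + 5.2 = 11.2

11.2


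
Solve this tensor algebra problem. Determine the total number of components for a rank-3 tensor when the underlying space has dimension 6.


The number of components of a rank-r tensor in d dimensions is d^r.
Here d = 6 and r = 3.
6^3 = 216

216


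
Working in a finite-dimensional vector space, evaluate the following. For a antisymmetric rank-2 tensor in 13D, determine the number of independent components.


A antisymmetric rank-2 tensor in d dimensions has d(d-1)/2 independent components.
d = 13
d(d-1)/2 = 13 * 12 / 2 = 156 / 2 = 78

78


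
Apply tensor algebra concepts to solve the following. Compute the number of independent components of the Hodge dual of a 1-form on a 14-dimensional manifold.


The Hodge dual of a p-form on an n-dimensional manifold is an (n-p)-form.
n = 14, p = 1, so dual degree = 14 - 1 = 13
The number of components is C(n, n-p) = C(14, 13) = 14

14


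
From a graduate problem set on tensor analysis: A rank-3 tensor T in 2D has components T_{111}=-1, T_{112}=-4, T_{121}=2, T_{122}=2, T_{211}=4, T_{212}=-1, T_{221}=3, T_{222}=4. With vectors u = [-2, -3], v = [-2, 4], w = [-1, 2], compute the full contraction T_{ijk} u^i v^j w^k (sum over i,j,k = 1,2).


S = sum over i,j,k of T_{ijk} u_i v_j w_k. Expanding all 8 terms:
T_{111}*u_1*v_1*w_1 = -1*-2*-2*-1 = 4  (running total: 4)
T_{112}*u_1*v_1*w_2 = -4*-2*-2*2 = -32  (running total: -28)
T_{121}*u_1*v_2*w_1 = 2*-2*4*-1 = 16  (running total: -12)
T_{122}*u_1*v_2*w_2 = 2*-2*4*2 = -32  (running total: -44)
T_{211}*u_2*v_1*w_1 = 4*-3*-2*-1 = -24  (running total: -68)
T_{212}*u_2*v_1*w_2 = -1*-3*-2*2 = -12  (running total: -80)
T_{221}*u_2*v_2*w_1 = 3*-3*4*-1 = 36  (running total: -44)
T_{222}*u_2*v_2*w_2 = 4*-3*4*2 = -96  (running total: -140)
S = -140

-140


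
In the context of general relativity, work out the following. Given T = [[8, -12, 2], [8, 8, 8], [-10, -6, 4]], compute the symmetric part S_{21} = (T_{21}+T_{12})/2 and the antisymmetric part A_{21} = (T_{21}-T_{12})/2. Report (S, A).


T_{21} = 8
T_{12} = -12
S_{21} = (8 + -12)/2 = -4/2 = -2
A_{21} = (8 - -12)/2 = 20/2 = 10
Check: S + A = -2 + 10 = 8 = T_{21}.

(-2, 10)


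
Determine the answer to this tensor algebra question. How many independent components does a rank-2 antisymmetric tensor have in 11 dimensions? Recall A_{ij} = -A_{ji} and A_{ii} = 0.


An antisymmetric rank-2 tensor satisfies A_{ij} = -A_{ji}, so diagonal entries are zero.
The independent components are the upper-triangular entries: C(n, 2) = n(n-1)/2.
n = 11
C(11, 2) = 11 * 10 / 2 = 110 / 2 = 55

55


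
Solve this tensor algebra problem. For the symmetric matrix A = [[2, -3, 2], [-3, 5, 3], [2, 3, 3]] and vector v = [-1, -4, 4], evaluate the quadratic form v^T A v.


First compute Av:
(Av)_1 = 2*-1 + -3*-4 + 2*4 = 18
(Av)_2 = -3*-1 + 5*-4 + 3*4 = -5
(Av)_3 = 2*-1 + 3*-4 + 3*4 = -2
Av = [18, -5, -2]
Then v^T (Av) = -1*18 + -4*-5 + 4*-2
= -18 + 20 + -8 = -6

-6


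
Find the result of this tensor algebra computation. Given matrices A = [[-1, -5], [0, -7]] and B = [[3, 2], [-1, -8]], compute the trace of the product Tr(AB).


Tr(AB) = sum_i (AB)_{ii} where (AB)_{ii} = sum_k A_{ik} B_{ki}.
(AB)_{11} = -1*3 + -5*-1 = 2
(AB)_{22} = 0*2 + -7*-8 = 56
Tr(AB) = 2 + 56 = 58

58


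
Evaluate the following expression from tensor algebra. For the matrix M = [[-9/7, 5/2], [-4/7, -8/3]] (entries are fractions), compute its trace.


The trace is the sum of diagonal entries.
Diagonal: M[1,1] = -9/7, M[2,2] = -8/3
Tr(M) = -9/7 + -8/3
Computing step by step:
After adding M[1,1]: -9/7
After adding M[2,2]: -83/21
Tr(M) = -83/21

-83/21


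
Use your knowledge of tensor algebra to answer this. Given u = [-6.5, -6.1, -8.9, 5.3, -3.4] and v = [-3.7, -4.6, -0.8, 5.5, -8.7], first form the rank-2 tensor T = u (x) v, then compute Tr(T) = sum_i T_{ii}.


The outer product gives T_{ij} = u_i v_j.
The trace (contraction) is Tr(T) = sum_i T_{ii} = sum_i u_i v_i.
Diagonal entries:
T_{11} = u_1 * v_1 = -6.5 * -3.7 = 24.05
T_{22} = u_2 * v_2 = -6.1 * -4.6 = 28.06
T_{33} = u_3 * v_3 = -8.9 * -0.8 = 7.12
T_{44} = u_4 * v_4 = 5.3 * 5.5 = 29.15
T_{55} = u_5 * v_5 = -3.4 * -8.7 = 29.58
Tr(T) = 24.05 + 28.06 + 7.12 + 29.15 + 29.58 = 117.96

117.96


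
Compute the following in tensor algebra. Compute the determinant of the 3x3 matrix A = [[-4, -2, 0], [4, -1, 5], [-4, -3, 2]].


Expanding along the first row, det(A) = a11*M_11 - a12*M_12 + a13*M_13, where M_1j is the (1,j) minor.
Minor M_11 = -1*2 - 5*-3 = 13
Minor M_12 = 4*2 - 5*-4 = 28
Minor M_13 = 4*-3 - -1*-4 = -16
det = -4*(13) - -2*(28) + 0*(-16)
    = -52 - -56 + 0
    = 4

4


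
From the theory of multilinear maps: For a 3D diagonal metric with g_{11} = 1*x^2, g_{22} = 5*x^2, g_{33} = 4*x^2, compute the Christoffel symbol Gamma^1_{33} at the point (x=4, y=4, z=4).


For a diagonal metric, Gamma^k_{ij} = (1/2) g^{kk} (dg_{ik}/dx_j + dg_{jk}/dx_i - dg_{ij}/dx_k).
The metric is diagonal, so g_{ab} = 0 for a != b.
At the given point: g_{11} = 16, g_{22} = 80, g_{33} = 64
g^{11} = 1/16
dg_{31}/dx_3 = 0 (off-diagonal)
dg_{31}/dx_3 = 0 (off-diagonal)
dg_{33}/dx_1 = dg_{33}/dx_1 = 32
Numerator = 0 + 0 - 32 = -32
Gamma^1_{33} = -32 / (2 * 16) = -1

-1


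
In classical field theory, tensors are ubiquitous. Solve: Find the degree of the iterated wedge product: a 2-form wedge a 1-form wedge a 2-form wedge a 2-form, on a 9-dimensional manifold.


The degree of a wedge product is the sum of the degrees of the individual forms.
Degrees: 2, 1, 2, 2
Total degree = 2 + 1 + 2 + 2 = 7

7


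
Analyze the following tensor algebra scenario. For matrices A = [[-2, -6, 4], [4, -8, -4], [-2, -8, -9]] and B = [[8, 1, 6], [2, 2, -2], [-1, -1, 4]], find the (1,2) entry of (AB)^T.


(AB)^T_{ij} = (AB)_{ji} = sum_k A_{jk} B_{ki}.
For i=1, j=2 we need (AB)_{21}:
A_{21} * B_{11} = 4 * 8 = 32
A_{22} * B_{21} = -8 * 2 = -16
A_{23} * B_{31} = -4 * -1 = 4
Sum = 32 + -16 + 4 = 20

20


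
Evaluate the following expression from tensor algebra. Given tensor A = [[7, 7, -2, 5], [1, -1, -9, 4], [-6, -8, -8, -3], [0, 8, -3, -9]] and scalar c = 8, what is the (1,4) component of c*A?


Scalar multiplication: (cA)_{ij} = c * A_{ij}.
c = 8
A_{14} = 5
(cA)_{14} = 8 * 5 = 40

40


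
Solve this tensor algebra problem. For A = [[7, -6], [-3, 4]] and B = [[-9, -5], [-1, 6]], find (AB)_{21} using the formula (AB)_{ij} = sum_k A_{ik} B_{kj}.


(AB)_{ij} = sum_k A_{ik} B_{kj}.
For i=2, j=1:
A_{21} * B_{11} = -3 * -9 = 27
A_{22} * B_{21} = 4 * -1 = -4
Sum = 27 + -4 = 23

23


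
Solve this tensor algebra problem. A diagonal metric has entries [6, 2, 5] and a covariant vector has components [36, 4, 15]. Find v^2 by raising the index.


To raise an index with a diagonal metric: v^i = v_i / g_{ii}.
For index 2: v_2 = 4, g_{22} = 2
v^2 = 4 / 2 = 2

2


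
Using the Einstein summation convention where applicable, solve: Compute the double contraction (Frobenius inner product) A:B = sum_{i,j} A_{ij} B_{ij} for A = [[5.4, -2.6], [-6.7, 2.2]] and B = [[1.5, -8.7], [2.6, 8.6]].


A:B = sum over all i,j of A_{ij} * B_{ij}.
Row 1: 5.4*1.5=8.1, -2.6*-8.7=22.62 => row sum = 30.72
Row 2: -6.7*2.6=-17.42, 2.2*8.6=18.92 => row sum = 1.5
Total = 30.72 + 1.5 = 32.22

32.22


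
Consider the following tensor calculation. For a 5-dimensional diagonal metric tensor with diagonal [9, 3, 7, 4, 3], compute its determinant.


For a diagonal metric, the determinant is the product of diagonal entries.
Diagonal entries: 9, 3, 7, 4, 3
det(g) = 9 * 3 * 7 * 4 * 3 = 2268

2268


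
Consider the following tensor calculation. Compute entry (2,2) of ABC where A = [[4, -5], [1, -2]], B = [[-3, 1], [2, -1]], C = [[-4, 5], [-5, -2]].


(ABC)_{22} = sum_m (AB)_{2m} C_{m2}. First compute row 2 of AB.
(AB)_{21} = 1*-3 + -2*2 = -7
(AB)_{22} = 1*1 + -2*-1 = 3
Now contract with column 2 of C:
(AB)_{21} * C_{12} = -7 * 5 = -35
(AB)_{22} * C_{22} = 3 * -2 = -6
(ABC)_{22} = -35 + -6 = -41

-41


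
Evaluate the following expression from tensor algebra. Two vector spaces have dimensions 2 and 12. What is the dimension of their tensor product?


The dimension of a tensor product is the product of dimensions.
dim(V) = 2, dim(W) = 12
dim(V (x) W) = 2 * 12 = 24

24


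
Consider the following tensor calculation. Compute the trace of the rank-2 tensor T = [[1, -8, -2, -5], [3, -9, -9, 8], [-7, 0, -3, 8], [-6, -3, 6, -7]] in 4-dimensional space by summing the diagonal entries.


The contraction (trace) of a rank-2 tensor is the sum of its diagonal elements.
Diagonal entries: A[1,1] = 1, A[2,2] = -9, A[3,3] = -3, A[4,4] = -7
Tr(A) = 1 + -9 + -3 + -7 = -18

-18


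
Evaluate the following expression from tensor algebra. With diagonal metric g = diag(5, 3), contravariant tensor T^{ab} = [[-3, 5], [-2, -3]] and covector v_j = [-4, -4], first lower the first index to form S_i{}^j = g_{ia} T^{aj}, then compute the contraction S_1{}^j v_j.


Step 1: lower the first index. For a diagonal metric, g_{ia} T^{aj} = g_{ii} T^{ij} (no sum on i).
g_{11} = 5
S_1{}^1 = 5 * T^{11} = 5 * -3 = -15
S_1{}^2 = 5 * T^{12} = 5 * 5 = 25
Step 2: contract S_1{}^j with v_j.
S_1{}^1 * v_1 = -15 * -4 = 60
S_1{}^2 * v_2 = 25 * -4 = -100
Result = 60 + -100 = -40

-40


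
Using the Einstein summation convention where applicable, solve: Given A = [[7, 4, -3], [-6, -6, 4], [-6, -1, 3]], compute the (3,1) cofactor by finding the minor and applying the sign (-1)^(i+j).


To find cofactor C_{31}, delete row 3 and column 1.
The resulting 2x2 submatrix is: [[4, -3], [-6, 4]]
Minor M_{31} = 4*4 - -3*-6
  = 16 - 18 = -2
Sign = (-1)^(3+1) = (-1)^4 = 1
Cofactor C_{31} = 1 * -2 = -2

-2


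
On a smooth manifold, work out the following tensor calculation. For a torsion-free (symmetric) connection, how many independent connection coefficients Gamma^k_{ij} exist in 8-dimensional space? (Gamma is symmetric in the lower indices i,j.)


Christoffel symbols Gamma^k_{ij} are symmetric in i,j, so there are d * d(d+1)/2 independent symbols.
d = 8
d(d+1)/2 = 8 * 9 / 2 = 36
Total = 8 * 36 = 288

288


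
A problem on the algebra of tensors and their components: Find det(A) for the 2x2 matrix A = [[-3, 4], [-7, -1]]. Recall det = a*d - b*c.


For a 2x2 matrix [[a, b], [c, d]], det = a*d - b*c.
a = -3, b = 4, c = -7, d = -1
a*d = -3 * -1 = 3
b*c = 4 * -7 = -28
det = 3 - -28 = 31

31


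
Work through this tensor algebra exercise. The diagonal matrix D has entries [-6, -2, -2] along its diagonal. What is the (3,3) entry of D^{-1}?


For a diagonal matrix, the inverse has entries (D^{-1})_{ii} = 1/d_{ii}.
The diagonal entries are: d_{11} = -6, d_{22} = -2, d_{33} = -2
We need (D^{-1})_{33} = 1/d_{33} = 1/-2 = -1/2

-1/2


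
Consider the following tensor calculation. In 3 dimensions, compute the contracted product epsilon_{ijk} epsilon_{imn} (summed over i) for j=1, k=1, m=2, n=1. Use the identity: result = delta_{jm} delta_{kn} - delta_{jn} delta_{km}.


Using the identity: epsilon_{ijk} epsilon_{imn} = delta_{jm} delta_{kn} - delta_{jn} delta_{km}.
delta_{12} = 0
delta_{11} = 1
delta_{11} = 1
delta_{12} = 0
Result = 0 * 1 - 1 * 0 = 0 - 0 = 0

0


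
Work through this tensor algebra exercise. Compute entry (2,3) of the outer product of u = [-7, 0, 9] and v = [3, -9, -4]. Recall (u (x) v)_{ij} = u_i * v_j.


The outer product entry T_{ij} = u_i * v_j.
We need i=2, j=3.
u_2 = 0, v_3 = -4
T_{2,3} = 0 * -4 = 0

0


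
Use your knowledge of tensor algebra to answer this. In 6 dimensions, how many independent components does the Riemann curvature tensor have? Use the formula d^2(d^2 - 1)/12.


The Riemann tensor in d dimensions has d^2(d^2 - 1)/12 independent components.
d = 6, so d^2 = 36
d^2 - 1 = 35
d^2(d^2 - 1) = 36 * 35 = 1260
Divide by 12: 1260 / 12 = 105

105


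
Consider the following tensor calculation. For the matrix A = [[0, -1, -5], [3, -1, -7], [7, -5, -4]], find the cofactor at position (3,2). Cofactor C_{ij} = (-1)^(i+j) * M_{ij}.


To find cofactor C_{32}, delete row 3 and column 2.
The resulting 2x2 submatrix is: [[0, -5], [3, -7]]
Minor M_{32} = 0*-7 - -5*3
  = 0 - -15 = 15
Sign = (-1)^(3+2) = (-1)^5 = -1
Cofactor C_{32} = -1 * 15 = -15

-15


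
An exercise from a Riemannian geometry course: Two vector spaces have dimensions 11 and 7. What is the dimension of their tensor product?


The dimension of a tensor product is the product of dimensions.
dim(V) = 11, dim(W) = 7
dim(V (x) W) = 11 * 7 = 77

77


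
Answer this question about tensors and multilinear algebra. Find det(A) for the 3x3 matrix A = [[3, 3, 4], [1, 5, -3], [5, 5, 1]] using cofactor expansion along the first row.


Expanding along the first row, det(A) = a11*M_11 - a12*M_12 + a13*M_13, where M_1j is the (1,j) minor.
Minor M_11 = 5*1 - -3*5 = 20
Minor M_12 = 1*1 - -3*5 = 16
Minor M_13 = 1*5 - 5*5 = -20
det = 3*(20) - 3*(16) + 4*(-20)
    = 60 - 48 + -80
    = -68

-68


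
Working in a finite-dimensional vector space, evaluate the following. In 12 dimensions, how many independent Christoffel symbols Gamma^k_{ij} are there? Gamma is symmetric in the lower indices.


Christoffel symbols Gamma^k_{ij} are symmetric in i,j, so there are d * d(d+1)/2 independent symbols.
d = 12
d(d+1)/2 = 12 * 13 / 2 = 78
Total = 12 * 78 = 936

936


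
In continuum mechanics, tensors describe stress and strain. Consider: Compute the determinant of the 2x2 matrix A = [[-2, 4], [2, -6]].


For a 2x2 matrix [[a, b], [c, d]], det = a*d - b*c.
a = -2, b = 4, c = 2, d = -6
a*d = -2 * -6 = 12
b*c = 4 * 2 = 8
det = 12 - 8 = 4

4


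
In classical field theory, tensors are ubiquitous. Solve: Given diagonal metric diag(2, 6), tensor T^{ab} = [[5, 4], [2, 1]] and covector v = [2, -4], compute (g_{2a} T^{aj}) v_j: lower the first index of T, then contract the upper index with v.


Step 1: lower the first index. For a diagonal metric, g_{ia} T^{aj} = g_{ii} T^{ij} (no sum on i).
g_{22} = 6
S_2{}^1 = 6 * T^{21} = 6 * 2 = 12
S_2{}^2 = 6 * T^{22} = 6 * 1 = 6
Step 2: contract S_2{}^j with v_j.
S_2{}^1 * v_1 = 12 * 2 = 24
S_2{}^2 * v_2 = 6 * -4 = -24
Result = 24 + -24 = 0

0


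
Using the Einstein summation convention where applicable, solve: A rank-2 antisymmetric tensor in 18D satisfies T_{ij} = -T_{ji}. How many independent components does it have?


An antisymmetric rank-2 tensor satisfies A_{ij} = -A_{ji}, so diagonal entries are zero.
The independent components are the upper-triangular entries: C(n, 2) = n(n-1)/2.
n = 18
C(18, 2) = 18 * 17 / 2 = 306 / 2 = 153

153


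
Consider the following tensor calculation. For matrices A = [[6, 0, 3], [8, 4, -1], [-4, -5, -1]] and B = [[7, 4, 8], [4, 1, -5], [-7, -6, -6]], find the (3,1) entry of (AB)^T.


(AB)^T_{ij} = (AB)_{ji} = sum_k A_{jk} B_{ki}.
For i=3, j=1 we need (AB)_{13}:
A_{11} * B_{13} = 6 * 8 = 48
A_{12} * B_{23} = 0 * -5 = 0
A_{13} * B_{33} = 3 * -6 = -18
Sum = 48 + 0 + -18 = 30

30


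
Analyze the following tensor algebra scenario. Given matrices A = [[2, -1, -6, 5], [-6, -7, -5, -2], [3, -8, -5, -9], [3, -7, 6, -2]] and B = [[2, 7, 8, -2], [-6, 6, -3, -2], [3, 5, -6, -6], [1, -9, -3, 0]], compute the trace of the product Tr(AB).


Tr(AB) = sum_i (AB)_{ii} where (AB)_{ii} = sum_k A_{ik} B_{ki}.
(AB)_{11} = 2*2 + -1*-6 + -6*3 + 5*1 = -3
(AB)_{22} = -6*7 + -7*6 + -5*5 + -2*-9 = -91
(AB)_{33} = 3*8 + -8*-3 + -5*-6 + -9*-3 = 105
(AB)_{44} = 3*-2 + -7*-2 + 6*-6 + -2*0 = -28
Tr(AB) = -3 + -91 + 105 + -28 = -17

-17


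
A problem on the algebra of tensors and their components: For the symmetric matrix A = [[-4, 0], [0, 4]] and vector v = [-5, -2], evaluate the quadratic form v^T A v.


First compute Av:
(Av)_1 = -4*-5 + 0*-2 = 20
(Av)_2 = 0*-5 + 4*-2 = -8
Av = [20, -8]
Then v^T (Av) = -5*20 + -2*-8
= -100 + 16 = -84

-84


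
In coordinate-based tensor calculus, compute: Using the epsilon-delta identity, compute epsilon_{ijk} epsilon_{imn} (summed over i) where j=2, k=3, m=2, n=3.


Using the identity: epsilon_{ijk} epsilon_{imn} = delta_{jm} delta_{kn} - delta_{jn} delta_{km}.
delta_{22} = 1
delta_{33} = 1
delta_{23} = 0
delta_{32} = 0
Result = 1 * 1 - 0 * 0 = 1 - 0 = 1

1


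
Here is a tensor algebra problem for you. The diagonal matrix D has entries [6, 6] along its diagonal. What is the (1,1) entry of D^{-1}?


For a diagonal matrix, the inverse has entries (D^{-1})_{ii} = 1/d_{ii}.
The diagonal entries are: d_{11} = 6, d_{22} = 6
We need (D^{-1})_{11} = 1/d_{11} = 1/6 = 1/6

1/6


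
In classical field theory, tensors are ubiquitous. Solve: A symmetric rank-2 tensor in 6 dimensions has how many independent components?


A symmetric rank-2 tensor in d dimensions has d(d+1)/2 independent components.
d = 6
d(d+1)/2 = 6 * 7 / 2 = 42 / 2 = 21

21


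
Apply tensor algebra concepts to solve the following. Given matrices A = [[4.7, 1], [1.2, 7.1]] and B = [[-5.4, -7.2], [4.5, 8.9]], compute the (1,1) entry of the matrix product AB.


(AB)_{ij} = sum_k A_{ik} B_{kj}.
For i=1, j=1:
A_{11} * B_{11} = 4.7 * -5.4 = -25.38
A_{12} * B_{21} = 1 * 4.5 = 4.5
Sum = -25.38 + 4.5 = -20.88

-20.88


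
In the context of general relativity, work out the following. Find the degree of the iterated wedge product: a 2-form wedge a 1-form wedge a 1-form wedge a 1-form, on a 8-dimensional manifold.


The degree of a wedge product is the sum of the degrees of the individual forms.
Degrees: 2, 1, 1, 1
Total degree = 2 + 1 + 1 + 1 = 5

5


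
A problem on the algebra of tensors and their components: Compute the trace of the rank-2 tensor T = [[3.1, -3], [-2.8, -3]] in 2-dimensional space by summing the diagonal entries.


The contraction (trace) of a rank-2 tensor is the sum of its diagonal elements.
Diagonal entries: A[1,1] = 3.1, A[2,2] = -3
Tr(A) = 3.1 + -3 = 0.1

0.1


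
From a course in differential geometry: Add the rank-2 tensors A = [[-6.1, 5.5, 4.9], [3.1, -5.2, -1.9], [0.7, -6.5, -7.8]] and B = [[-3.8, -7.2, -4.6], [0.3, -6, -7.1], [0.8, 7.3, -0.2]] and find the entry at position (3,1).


Tensor addition is component-wise: (A + B)_{ij} = A_{ij} + B_{ij}.
A_{31} = 0.7
B_{31} = 0.8
(A + B)_{31} = 0.7 + 0.8 = 1.5

1.5


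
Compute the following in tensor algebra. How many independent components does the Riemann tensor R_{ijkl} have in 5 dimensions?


The Riemann tensor in d dimensions has d^2(d^2 - 1)/12 independent components.
d = 5, so d^2 = 25
d^2 - 1 = 24
d^2(d^2 - 1) = 25 * 24 = 600
Divide by 12: 600 / 12 = 50

50


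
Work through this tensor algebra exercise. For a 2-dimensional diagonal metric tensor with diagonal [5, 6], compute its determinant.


For a diagonal metric, the determinant is the product of diagonal entries.
Diagonal entries: 5, 6
det(g) = 5 * 6 = 30

30


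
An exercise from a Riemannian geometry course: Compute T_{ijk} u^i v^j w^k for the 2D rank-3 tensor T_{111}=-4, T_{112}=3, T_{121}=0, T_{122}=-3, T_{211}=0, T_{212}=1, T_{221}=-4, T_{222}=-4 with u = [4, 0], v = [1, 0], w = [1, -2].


S = sum over i,j,k of T_{ijk} u_i v_j w_k. Expanding all 8 terms:
T_{111}*u_1*v_1*w_1 = -4*4*1*1 = -16  (running total: -16)
T_{112}*u_1*v_1*w_2 = 3*4*1*-2 = -24  (running total: -40)
T_{121}*u_1*v_2*w_1 = 0*4*0*1 = 0  (running total: -40)
T_{122}*u_1*v_2*w_2 = -3*4*0*-2 = 0  (running total: -40)
T_{211}*u_2*v_1*w_1 = 0*0*1*1 = 0  (running total: -40)
T_{212}*u_2*v_1*w_2 = 1*0*1*-2 = 0  (running total: -40)
T_{221}*u_2*v_2*w_1 = -4*0*0*1 = 0  (running total: -40)
T_{222}*u_2*v_2*w_2 = -4*0*0*-2 = 0  (running total: -40)
S = -40

-40


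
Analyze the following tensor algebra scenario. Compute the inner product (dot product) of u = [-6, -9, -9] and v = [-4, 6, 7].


The inner product u . v = sum of u_i * v_i.
Term-by-term: -6 * -4, -9 * 6, -9 * 7
Products: 24, -54, -63
Sum = 24 + -54 + -63 = -93

-93


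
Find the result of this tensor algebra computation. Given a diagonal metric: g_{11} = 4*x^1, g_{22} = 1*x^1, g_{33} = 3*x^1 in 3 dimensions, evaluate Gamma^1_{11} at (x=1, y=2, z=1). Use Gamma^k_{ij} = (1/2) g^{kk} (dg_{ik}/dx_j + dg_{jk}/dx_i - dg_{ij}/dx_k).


For a diagonal metric, Gamma^k_{ij} = (1/2) g^{kk} (dg_{ik}/dx_j + dg_{jk}/dx_i - dg_{ij}/dx_k).
The metric is diagonal, so g_{ab} = 0 for a != b.
At the given point: g_{11} = 4, g_{22} = 1, g_{33} = 3
g^{11} = 1/4
dg_{11}/dx_1 = dg_{11}/dx_1 = 4
dg_{11}/dx_1 = dg_{11}/dx_1 = 4
dg_{11}/dx_1 = dg_{11}/dx_1 = 4
Numerator = 4 + 4 - 4 = 4
Gamma^1_{11} = 4 / (2 * 4) = 1/2

1/2


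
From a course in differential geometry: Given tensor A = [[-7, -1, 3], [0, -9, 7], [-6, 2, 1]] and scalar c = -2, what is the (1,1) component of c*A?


Scalar multiplication: (cA)_{ij} = c * A_{ij}.
c = -2
A_{11} = -7
(cA)_{11} = -2 * -7 = 14

14


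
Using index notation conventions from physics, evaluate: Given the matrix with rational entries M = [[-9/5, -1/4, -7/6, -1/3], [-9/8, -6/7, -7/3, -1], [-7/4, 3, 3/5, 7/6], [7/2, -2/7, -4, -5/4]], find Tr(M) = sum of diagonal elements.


The trace is the sum of diagonal entries.
Diagonal: M[1,1] = -9/5, M[2,2] = -6/7, M[3,3] = 3/5, M[4,4] = -5/4
Tr(M) = -9/5 + -6/7 + 3/5 + -5/4
Computing step by step:
After adding M[1,1]: -9/5
After adding M[2,2]: -93/35
After adding M[3,3]: -72/35
After adding M[4,4]: -463/140
Tr(M) = -463/140

-463/140


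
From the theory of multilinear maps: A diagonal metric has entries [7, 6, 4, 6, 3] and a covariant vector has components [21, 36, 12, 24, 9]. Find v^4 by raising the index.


To raise an index with a diagonal metric: v^i = v_i / g_{ii}.
For index 4: v_4 = 24, g_{44} = 6
v^4 = 24 / 6 = 4

4


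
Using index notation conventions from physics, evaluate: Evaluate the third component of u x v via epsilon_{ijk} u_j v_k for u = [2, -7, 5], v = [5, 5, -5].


(u x v)_3 = sum_{j,k} epsilon_{3jk} u_j v_k. Only permutations of (1,2,3) contribute; the two non-zero terms are:
eps_{312} u_1 v_2 = 1 * 2 * 5 = 10
eps_{321} u_2 v_1 = -1 * -7 * 5 = 35
(u x v)_3 = 45

45


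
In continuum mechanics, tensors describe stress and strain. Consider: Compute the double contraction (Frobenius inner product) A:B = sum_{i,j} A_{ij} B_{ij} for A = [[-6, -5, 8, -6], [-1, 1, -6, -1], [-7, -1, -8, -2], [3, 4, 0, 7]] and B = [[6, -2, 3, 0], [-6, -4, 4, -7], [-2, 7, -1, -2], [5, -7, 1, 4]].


A:B = sum over all i,j of A_{ij} * B_{ij}.
Row 1: -6*6=-36, -5*-2=10, 8*3=24, -6*0=0 => row sum = -2
Row 2: -1*-6=6, 1*-4=-4, -6*4=-24, -1*-7=7 => row sum = -15
Row 3: -7*-2=14, -1*7=-7, -8*-1=8, -2*-2=4 => row sum = 19
Row 4: 3*5=15, 4*-7=-28, 0*1=0, 7*4=28 => row sum = 15
Total = -2 + -15 + 19 + 15 = 17

17


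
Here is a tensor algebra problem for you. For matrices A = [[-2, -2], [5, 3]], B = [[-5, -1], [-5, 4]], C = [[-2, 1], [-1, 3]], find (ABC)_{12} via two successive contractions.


(ABC)_{12} = sum_m (AB)_{1m} C_{m2}. First compute row 1 of AB.
(AB)_{11} = -2*-5 + -2*-5 = 20
(AB)_{12} = -2*-1 + -2*4 = -6
Now contract with column 2 of C:
(AB)_{11} * C_{12} = 20 * 1 = 20
(AB)_{12} * C_{22} = -6 * 3 = -18
(ABC)_{12} = 20 + -18 = 2

2


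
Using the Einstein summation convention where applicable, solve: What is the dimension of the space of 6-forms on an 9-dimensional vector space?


The dimension of the space of p-forms on an n-dimensional space is C(n, p).
n = 9, p = 6
C(9, 6) = 9! / (6! * 3!) = 84

84


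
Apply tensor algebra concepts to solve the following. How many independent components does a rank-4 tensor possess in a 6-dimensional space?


The number of components of a rank-r tensor in d dimensions is d^r.
Here d = 6 and r = 4.
6^4 = 1296

1296


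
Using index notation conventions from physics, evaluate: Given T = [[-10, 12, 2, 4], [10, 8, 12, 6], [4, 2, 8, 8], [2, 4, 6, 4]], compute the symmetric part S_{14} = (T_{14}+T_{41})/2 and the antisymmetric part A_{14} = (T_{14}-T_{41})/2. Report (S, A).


T_{14} = 4
T_{41} = 2
S_{14} = (4 + 2)/2 = 6/2 = 3
A_{14} = (4 - 2)/2 = 2/2 = 1
Check: S + A = 3 + 1 = 4 = T_{14}.

(3, 1)


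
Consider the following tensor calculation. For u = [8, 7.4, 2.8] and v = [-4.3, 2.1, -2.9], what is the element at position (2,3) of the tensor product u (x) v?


The outer product entry T_{ij} = u_i * v_j.
We need i=2, j=3.
u_2 = 7.4, v_3 = -2.9
T_{2,3} = 7.4 * -2.9 = -21.46

-21.46


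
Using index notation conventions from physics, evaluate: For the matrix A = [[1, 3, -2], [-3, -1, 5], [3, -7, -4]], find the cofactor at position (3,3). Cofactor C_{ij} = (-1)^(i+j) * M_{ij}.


To find cofactor C_{33}, delete row 3 and column 3.
The resulting 2x2 submatrix is: [[1, 3], [-3, -1]]
Minor M_{33} = 1*-1 - 3*-3
  = -1 - -9 = 8
Sign = (-1)^(3+3) = (-1)^6 = 1
Cofactor C_{33} = 1 * 8 = 8

8


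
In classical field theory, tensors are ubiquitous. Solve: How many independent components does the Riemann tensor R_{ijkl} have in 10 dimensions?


The Riemann tensor in d dimensions has d^2(d^2 - 1)/12 independent components.
d = 10, so d^2 = 100
d^2 - 1 = 99
d^2(d^2 - 1) = 100 * 99 = 9900
Divide by 12: 9900 / 12 = 825

825


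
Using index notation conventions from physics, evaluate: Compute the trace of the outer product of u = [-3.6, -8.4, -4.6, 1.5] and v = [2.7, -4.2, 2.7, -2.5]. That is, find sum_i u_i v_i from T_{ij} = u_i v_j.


The outer product gives T_{ij} = u_i v_j.
The trace (contraction) is Tr(T) = sum_i T_{ii} = sum_i u_i v_i.
Diagonal entries:
T_{11} = u_1 * v_1 = -3.6 * 2.7 = -9.72
T_{22} = u_2 * v_2 = -8.4 * -4.2 = 35.28
T_{33} = u_3 * v_3 = -4.6 * 2.7 = -12.42
T_{44} = u_4 * v_4 = 1.5 * -2.5 = -3.75
Tr(T) = -9.72 + 35.28 + -12.42 + -3.75 = 9.39

9.39


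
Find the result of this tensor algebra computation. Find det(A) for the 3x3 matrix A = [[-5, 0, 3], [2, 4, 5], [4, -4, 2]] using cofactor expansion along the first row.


Expanding along the first row, det(A) = a11*M_11 - a12*M_12 + a13*M_13, where M_1j is the (1,j) minor.
Minor M_11 = 4*2 - 5*-4 = 28
Minor M_12 = 2*2 - 5*4 = -16
Minor M_13 = 2*-4 - 4*4 = -24
det = -5*(28) - 0*(-16) + 3*(-24)
    = -140 - 0 + -72
    = -212

-212


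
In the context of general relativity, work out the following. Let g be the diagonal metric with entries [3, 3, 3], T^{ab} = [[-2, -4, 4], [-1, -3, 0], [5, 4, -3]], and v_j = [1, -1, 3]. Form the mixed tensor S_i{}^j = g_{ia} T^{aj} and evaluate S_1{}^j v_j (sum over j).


Step 1: lower the first index. For a diagonal metric, g_{ia} T^{aj} = g_{ii} T^{ij} (no sum on i).
g_{11} = 3
S_1{}^1 = 3 * T^{11} = 3 * -2 = -6
S_1{}^2 = 3 * T^{12} = 3 * -4 = -12
S_1{}^3 = 3 * T^{13} = 3 * 4 = 12
Step 2: contract S_1{}^j with v_j.
S_1{}^1 * v_1 = -6 * 1 = -6
S_1{}^2 * v_2 = -12 * -1 = 12
S_1{}^3 * v_3 = 12 * 3 = 36
Result = -6 + 12 + 36 = 42

42


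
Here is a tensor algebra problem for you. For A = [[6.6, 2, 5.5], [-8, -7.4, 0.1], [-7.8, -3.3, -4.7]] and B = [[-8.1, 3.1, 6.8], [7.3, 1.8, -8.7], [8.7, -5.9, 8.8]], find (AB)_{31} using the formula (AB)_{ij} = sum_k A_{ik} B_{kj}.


(AB)_{ij} = sum_k A_{ik} B_{kj}.
For i=3, j=1:
A_{31} * B_{11} = -7.8 * -8.1 = 63.18
A_{32} * B_{21} = -3.3 * 7.3 = -24.09
A_{33} * B_{31} = -4.7 * 8.7 = -40.89
Sum = 63.18 + -24.09 + -40.89 = -1.8

-1.8


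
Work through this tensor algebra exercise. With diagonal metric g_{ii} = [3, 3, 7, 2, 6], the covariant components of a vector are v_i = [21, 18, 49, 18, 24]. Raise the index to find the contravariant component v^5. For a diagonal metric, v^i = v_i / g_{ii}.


To raise an index with a diagonal metric: v^i = v_i / g_{ii}.
For index 5: v_5 = 24, g_{55} = 6
v^5 = 24 / 6 = 4

4


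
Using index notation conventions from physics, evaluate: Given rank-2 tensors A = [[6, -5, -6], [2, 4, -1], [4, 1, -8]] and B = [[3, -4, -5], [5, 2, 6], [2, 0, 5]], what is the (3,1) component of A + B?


Tensor addition is component-wise: (A + B)_{ij} = A_{ij} + B_{ij}.
A_{31} = 4
B_{31} = 2
(A + B)_{31} = 4 + 2 = 6

6


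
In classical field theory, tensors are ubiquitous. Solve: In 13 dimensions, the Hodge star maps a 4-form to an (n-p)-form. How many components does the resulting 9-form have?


The Hodge dual of a p-form on an n-dimensional manifold is an (n-p)-form.
n = 13, p = 4, so dual degree = 13 - 4 = 9
The number of components is C(n, n-p) = C(13, 9) = 715

715


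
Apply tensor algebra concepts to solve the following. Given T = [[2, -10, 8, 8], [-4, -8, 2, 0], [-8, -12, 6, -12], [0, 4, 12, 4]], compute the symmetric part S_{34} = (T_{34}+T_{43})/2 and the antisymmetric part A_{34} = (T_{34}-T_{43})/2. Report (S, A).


T_{34} = -12
T_{43} = 12
S_{34} = (-12 + 12)/2 = 0/2 = 0
A_{34} = (-12 - 12)/2 = -24/2 = -12
Check: S + A = 0 + -12 = -12 = T_{34}.

(0, -12)


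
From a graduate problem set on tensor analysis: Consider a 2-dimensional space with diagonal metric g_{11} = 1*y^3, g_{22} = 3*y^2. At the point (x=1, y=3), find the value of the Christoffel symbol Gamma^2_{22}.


For a diagonal metric, Gamma^k_{ij} = (1/2) g^{kk} (dg_{ik}/dx_j + dg_{jk}/dx_i - dg_{ij}/dx_k).
The metric is diagonal, so g_{ab} = 0 for a != b.
At the given point: g_{11} = 27, g_{22} = 27
g^{22} = 1/27
dg_{22}/dx_2 = dg_{22}/dx_2 = 18
dg_{22}/dx_2 = dg_{22}/dx_2 = 18
dg_{22}/dx_2 = dg_{22}/dx_2 = 18
Numerator = 18 + 18 - 18 = 18
Gamma^2_{22} = 18 / (2 * 27) = 1/3

1/3


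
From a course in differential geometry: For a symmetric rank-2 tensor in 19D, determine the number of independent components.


A symmetric rank-2 tensor in d dimensions has d(d+1)/2 independent components.
d = 19
d(d+1)/2 = 19 * 20 / 2 = 380 / 2 = 190

190


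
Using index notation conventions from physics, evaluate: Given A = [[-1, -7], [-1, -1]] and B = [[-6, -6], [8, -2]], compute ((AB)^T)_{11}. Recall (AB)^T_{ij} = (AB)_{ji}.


(AB)^T_{ij} = (AB)_{ji} = sum_k A_{jk} B_{ki}.
For i=1, j=1 we need (AB)_{11}:
A_{11} * B_{11} = -1 * -6 = 6
A_{12} * B_{21} = -7 * 8 = -56
Sum = 6 + -56 = -50

-50


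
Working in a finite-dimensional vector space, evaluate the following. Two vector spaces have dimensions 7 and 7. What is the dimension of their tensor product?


The dimension of a tensor product is the product of dimensions.
dim(V) = 7, dim(W) = 7
dim(V (x) W) = 7 * 7 = 49

49


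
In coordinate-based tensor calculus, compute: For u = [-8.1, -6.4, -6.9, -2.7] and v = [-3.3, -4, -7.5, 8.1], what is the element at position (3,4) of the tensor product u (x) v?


The outer product entry T_{ij} = u_i * v_j.
We need i=3, j=4.
u_3 = -6.9, v_4 = 8.1
T_{3,4} = -6.9 * 8.1 = -55.89

-55.89


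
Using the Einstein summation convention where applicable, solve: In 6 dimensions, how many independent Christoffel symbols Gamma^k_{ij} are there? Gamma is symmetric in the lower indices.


Christoffel symbols Gamma^k_{ij} are symmetric in i,j, so there are d * d(d+1)/2 independent symbols.
d = 6
d(d+1)/2 = 6 * 7 / 2 = 21
Total = 6 * 21 = 126

126


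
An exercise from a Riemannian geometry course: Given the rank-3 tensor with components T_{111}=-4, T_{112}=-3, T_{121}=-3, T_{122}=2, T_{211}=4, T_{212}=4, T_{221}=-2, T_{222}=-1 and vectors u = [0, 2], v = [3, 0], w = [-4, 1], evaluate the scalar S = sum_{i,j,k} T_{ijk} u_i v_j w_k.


S = sum over i,j,k of T_{ijk} u_i v_j w_k. Expanding all 8 terms:
T_{111}*u_1*v_1*w_1 = -4*0*3*-4 = 0  (running total: 0)
T_{112}*u_1*v_1*w_2 = -3*0*3*1 = 0  (running total: 0)
T_{121}*u_1*v_2*w_1 = -3*0*0*-4 = 0  (running total: 0)
T_{122}*u_1*v_2*w_2 = 2*0*0*1 = 0  (running total: 0)
T_{211}*u_2*v_1*w_1 = 4*2*3*-4 = -96  (running total: -96)
T_{212}*u_2*v_1*w_2 = 4*2*3*1 = 24  (running total: -72)
T_{221}*u_2*v_2*w_1 = -2*2*0*-4 = 0  (running total: -72)
T_{222}*u_2*v_2*w_2 = -1*2*0*1 = 0  (running total: -72)
S = -72

-72


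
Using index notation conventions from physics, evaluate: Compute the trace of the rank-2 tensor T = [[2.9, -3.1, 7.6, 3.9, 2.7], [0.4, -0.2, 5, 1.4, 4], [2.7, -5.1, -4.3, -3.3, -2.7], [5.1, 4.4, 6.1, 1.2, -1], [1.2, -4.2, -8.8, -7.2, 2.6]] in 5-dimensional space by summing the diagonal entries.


The contraction (trace) of a rank-2 tensor is the sum of its diagonal elements.
Diagonal entries: A[1,1] = 2.9, A[2,2] = -0.2, A[3,3] = -4.3, A[4,4] = 1.2, A[5,5] = 2.6
Tr(A) = 2.9 + -0.2 + -4.3 + 1.2 + 2.6 = 2.2

2.2


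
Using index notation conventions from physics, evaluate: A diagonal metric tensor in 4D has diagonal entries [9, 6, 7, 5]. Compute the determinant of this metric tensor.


For a diagonal metric, the determinant is the product of diagonal entries.
Diagonal entries: 9, 6, 7, 5
det(g) = 9 * 6 * 7 * 5 = 1890

1890


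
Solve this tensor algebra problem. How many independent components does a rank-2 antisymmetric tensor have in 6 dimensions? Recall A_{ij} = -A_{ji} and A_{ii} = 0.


An antisymmetric rank-2 tensor satisfies A_{ij} = -A_{ji}, so diagonal entries are zero.
The independent components are the upper-triangular entries: C(n, 2) = n(n-1)/2.
n = 6
C(6, 2) = 6 * 5 / 2 = 30 / 2 = 15

15


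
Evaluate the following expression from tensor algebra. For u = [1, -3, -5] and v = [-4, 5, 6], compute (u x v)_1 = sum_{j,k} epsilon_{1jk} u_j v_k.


(u x v)_1 = sum_{j,k} epsilon_{1jk} u_j v_k. Only permutations of (1,2,3) contribute; the two non-zero terms are:
eps_{123} u_2 v_3 = 1 * -3 * 6 = -18
eps_{132} u_3 v_2 = -1 * -5 * 5 = 25
(u x v)_1 = 7

7


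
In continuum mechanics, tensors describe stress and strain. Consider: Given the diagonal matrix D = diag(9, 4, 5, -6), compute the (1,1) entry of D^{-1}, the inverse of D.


For a diagonal matrix, the inverse has entries (D^{-1})_{ii} = 1/d_{ii}.
The diagonal entries are: d_{11} = 9, d_{22} = 4, d_{33} = 5, d_{44} = -6
We need (D^{-1})_{11} = 1/d_{11} = 1/9 = 1/9

1/9


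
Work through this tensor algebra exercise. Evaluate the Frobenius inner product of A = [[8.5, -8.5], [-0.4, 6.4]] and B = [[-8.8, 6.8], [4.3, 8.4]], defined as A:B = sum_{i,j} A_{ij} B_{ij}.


A:B = sum over all i,j of A_{ij} * B_{ij}.
Row 1: 8.5*-8.8=-74.8, -8.5*6.8=-57.8 => row sum = -132.6
Row 2: -0.4*4.3=-1.72, 6.4*8.4=53.76 => row sum = 52.04
Total = -132.6 + 52.04 = -80.56

-80.56


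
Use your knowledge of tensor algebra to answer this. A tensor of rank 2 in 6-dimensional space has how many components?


The number of components of a rank-r tensor in d dimensions is d^r.
Here d = 6 and r = 2.
6^2 = 36

36


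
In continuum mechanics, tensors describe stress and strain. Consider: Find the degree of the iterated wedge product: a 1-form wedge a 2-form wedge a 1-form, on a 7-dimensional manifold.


The degree of a wedge product is the sum of the degrees of the individual forms.
Degrees: 1, 2, 1
Total degree = 1 + 2 + 1 = 4

4


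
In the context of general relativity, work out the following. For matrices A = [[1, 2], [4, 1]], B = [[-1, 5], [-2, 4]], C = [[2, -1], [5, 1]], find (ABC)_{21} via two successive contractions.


(ABC)_{21} = sum_m (AB)_{2m} C_{m1}. First compute row 2 of AB.
(AB)_{21} = 4*-1 + 1*-2 = -6
(AB)_{22} = 4*5 + 1*4 = 24
Now contract with column 1 of C:
(AB)_{21} * C_{11} = -6 * 2 = -12
(AB)_{22} * C_{21} = 24 * 5 = 120
(ABC)_{21} = -12 + 120 = 108

108


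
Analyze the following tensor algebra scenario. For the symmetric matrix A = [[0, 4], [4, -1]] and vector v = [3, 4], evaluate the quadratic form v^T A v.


First compute Av:
(Av)_1 = 0*3 + 4*4 = 16
(Av)_2 = 4*3 + -1*4 = 8
Av = [16, 8]
Then v^T (Av) = 3*16 + 4*8
= 48 + 32 = 80

80


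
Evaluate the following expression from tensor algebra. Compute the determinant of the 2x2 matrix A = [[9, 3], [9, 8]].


For a 2x2 matrix [[a, b], [c, d]], det = a*d - b*c.
a = 9, b = 3, c = 9, d = 8
a*d = 9 * 8 = 72
b*c = 3 * 9 = 27
det = 72 - 27 = 45

45


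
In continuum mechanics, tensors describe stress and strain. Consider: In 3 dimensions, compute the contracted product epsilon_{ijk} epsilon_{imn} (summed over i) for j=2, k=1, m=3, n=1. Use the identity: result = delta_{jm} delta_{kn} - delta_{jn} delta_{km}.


Using the identity: epsilon_{ijk} epsilon_{imn} = delta_{jm} delta_{kn} - delta_{jn} delta_{km}.
delta_{23} = 0
delta_{11} = 1
delta_{21} = 0
delta_{13} = 0
Result = 0 * 1 - 0 * 0 = 0 - 0 = 0

0


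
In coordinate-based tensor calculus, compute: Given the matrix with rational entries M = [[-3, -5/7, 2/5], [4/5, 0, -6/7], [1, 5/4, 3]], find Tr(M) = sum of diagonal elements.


The trace is the sum of diagonal entries.
Diagonal: M[1,1] = -3, M[2,2] = 0, M[3,3] = 3
Tr(M) = -3 + 0 + 3
Computing step by step:
After adding M[1,1]: -3
After adding M[2,2]: -3
After adding M[3,3]: 0
Tr(M) = 0

0


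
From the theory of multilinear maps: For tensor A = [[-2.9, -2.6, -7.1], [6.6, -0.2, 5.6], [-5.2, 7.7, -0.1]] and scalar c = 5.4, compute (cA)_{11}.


Scalar multiplication: (cA)_{ij} = c * A_{ij}.
c = 5.4
A_{11} = -2.9
(cA)_{11} = 5.4 * -2.9 = -15.66

-15.66


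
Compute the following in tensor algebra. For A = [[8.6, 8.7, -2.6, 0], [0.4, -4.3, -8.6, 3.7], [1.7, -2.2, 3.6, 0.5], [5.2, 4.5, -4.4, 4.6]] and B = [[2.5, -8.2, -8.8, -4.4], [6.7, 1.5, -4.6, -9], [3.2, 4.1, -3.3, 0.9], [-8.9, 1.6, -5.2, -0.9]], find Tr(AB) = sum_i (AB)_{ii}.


Tr(AB) = sum_i (AB)_{ii} where (AB)_{ii} = sum_k A_{ik} B_{ki}.
(AB)_{11} = 8.6*2.5 + 8.7*6.7 + -2.6*3.2 + 0*-8.9 = 71.47
(AB)_{22} = 0.4*-8.2 + -4.3*1.5 + -8.6*4.1 + 3.7*1.6 = -39.07
(AB)_{33} = 1.7*-8.8 + -2.2*-4.6 + 3.6*-3.3 + 0.5*-5.2 = -19.32
(AB)_{44} = 5.2*-4.4 + 4.5*-9 + -4.4*0.9 + 4.6*-0.9 = -71.48
Tr(AB) = 71.47 + -39.07 + -19.32 + -71.48 = -58.4

-58.4


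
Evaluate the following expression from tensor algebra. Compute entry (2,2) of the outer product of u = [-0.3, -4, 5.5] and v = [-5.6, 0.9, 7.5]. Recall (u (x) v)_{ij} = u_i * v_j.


The outer product entry T_{ij} = u_i * v_j.
We need i=2, j=2.
u_2 = -4, v_2 = 0.9
T_{2,2} = -4 * 0.9 = -3.6

-3.6


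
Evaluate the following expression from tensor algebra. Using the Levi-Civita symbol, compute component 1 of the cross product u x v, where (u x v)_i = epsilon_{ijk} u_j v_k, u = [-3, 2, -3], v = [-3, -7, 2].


(u x v)_1 = sum_{j,k} epsilon_{1jk} u_j v_k. Only permutations of (1,2,3) contribute; the two non-zero terms are:
eps_{123} u_2 v_3 = 1 * 2 * 2 = 4
eps_{132} u_3 v_2 = -1 * -3 * -7 = -21
(u x v)_1 = -17

-17


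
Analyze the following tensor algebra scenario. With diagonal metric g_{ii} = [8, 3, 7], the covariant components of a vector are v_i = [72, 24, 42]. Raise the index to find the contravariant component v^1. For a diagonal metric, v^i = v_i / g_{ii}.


To raise an index with a diagonal metric: v^i = v_i / g_{ii}.
For index 1: v_1 = 72, g_{11} = 8
v^1 = 72 / 8 = 9

9


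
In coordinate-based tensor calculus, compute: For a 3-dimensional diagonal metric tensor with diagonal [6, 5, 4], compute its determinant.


For a diagonal metric, the determinant is the product of diagonal entries.
Diagonal entries: 6, 5, 4
det(g) = 6 * 5 * 4 = 120

120


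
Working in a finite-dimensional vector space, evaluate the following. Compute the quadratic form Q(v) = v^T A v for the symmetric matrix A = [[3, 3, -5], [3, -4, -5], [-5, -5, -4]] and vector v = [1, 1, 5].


First compute Av:
(Av)_1 = 3*1 + 3*1 + -5*5 = -19
(Av)_2 = 3*1 + -4*1 + -5*5 = -26
(Av)_3 = -5*1 + -5*1 + -4*5 = -30
Av = [-19, -26, -30]
Then v^T (Av) = 1*-19 + 1*-26 + 5*-30
= -19 + -26 + -150 = -195

-195


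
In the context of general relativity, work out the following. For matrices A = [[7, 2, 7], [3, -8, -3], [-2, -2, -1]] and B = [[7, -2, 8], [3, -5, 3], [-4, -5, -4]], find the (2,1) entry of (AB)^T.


(AB)^T_{ij} = (AB)_{ji} = sum_k A_{jk} B_{ki}.
For i=2, j=1 we need (AB)_{12}:
A_{11} * B_{12} = 7 * -2 = -14
A_{12} * B_{22} = 2 * -5 = -10
A_{13} * B_{32} = 7 * -5 = -35
Sum = -14 + -10 + -35 = -59

-59
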